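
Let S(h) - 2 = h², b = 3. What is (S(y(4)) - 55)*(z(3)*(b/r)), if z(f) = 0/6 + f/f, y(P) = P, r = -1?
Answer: 111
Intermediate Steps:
z(f) = 1 (z(f) = 0*(⅙) + 1 = 0 + 1 = 1)
S(h) = 2 + h²
(S(y(4)) - 55)*(z(3)*(b/r)) = ((2 + 4²) - 55)*(1*(3/(-1))) = ((2 + 16) - 55)*(1*(3*(-1))) = (18 - 55)*(1*(-3)) = -37*(-3) = 111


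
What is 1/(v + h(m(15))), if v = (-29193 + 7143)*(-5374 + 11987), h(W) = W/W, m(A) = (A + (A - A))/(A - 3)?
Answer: -1/145816649 ≈ -6.8579e-9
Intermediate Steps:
m(A) = A/(-3 + A) (m(A) = (A + 0)/(-3 + A) = A/(-3 + A))
h(W) = 1
v = -145816650 (v = -22050*6613 = -145816650)
1/(v + h(m(15))) = 1/(-145816650 + 1) = 1/(-145816649) = -1/145816649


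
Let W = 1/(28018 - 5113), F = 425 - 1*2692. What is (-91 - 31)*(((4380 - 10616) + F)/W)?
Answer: 23760868230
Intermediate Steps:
F = -2267 (F = 425 - 2692 = -2267)
W = 1/22905 ≈ 4.3659e-5
(-91 - 31)*(((4380 - 10616) + F)/W) = (-91 - 31)*(((4380 - 10616) - 2267)/(1/22905)) = -122*(-6236 - 2267)*22905 = -(-1037366)*22905 = -122*(-194761215) = 23760868230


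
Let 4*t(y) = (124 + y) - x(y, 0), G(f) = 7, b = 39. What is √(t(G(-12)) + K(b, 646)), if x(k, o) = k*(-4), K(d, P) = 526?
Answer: √2263/2 ≈ 23.785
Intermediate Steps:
x(k, o) = -4*k
t(y) = 31 + 5*y/4 (t(y) = ((124 + y) - (-4)*y)/4 = ((124 + y) + 4*y)/4 = (124 + 5*y)/4 = 31 + 5*y/4)
√(t(G(-12)) + K(b, 646)) = √((31 + (5/4)*7) + 526) = √((31 + 35/4) + 526) = √(159/4 + 526) = √(2263/4) = √2263/2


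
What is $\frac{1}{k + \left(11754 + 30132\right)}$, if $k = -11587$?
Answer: $\frac{1}{30299} \approx 3.3004 \cdot 10^{-5}$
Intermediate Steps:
$\frac{1}{k + \left(11754 + 30132\right)} = \frac{1}{-11587 + \left(11754 + 30132\right)} = \frac{1}{-11587 + 41886} = \frac{1}{30299}$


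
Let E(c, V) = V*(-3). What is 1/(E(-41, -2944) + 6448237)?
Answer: 1/6457069 ≈ 1.5487e-7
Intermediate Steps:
E(c, V) = -3*V
1/(E(-41, -2944) + 6448237) = 1/(-3*(-2944) + 6448237) = 1/(8832 + 6448237) = 1/6457069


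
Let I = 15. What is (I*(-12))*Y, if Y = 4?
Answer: -720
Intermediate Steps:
(I*(-12))*Y = (15*(-12))*4 = -180*4 = -720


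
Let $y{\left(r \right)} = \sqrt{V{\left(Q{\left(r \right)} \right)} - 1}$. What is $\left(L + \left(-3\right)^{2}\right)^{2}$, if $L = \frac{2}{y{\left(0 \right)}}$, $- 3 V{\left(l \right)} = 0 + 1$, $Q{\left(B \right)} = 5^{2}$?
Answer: $\left(9 - i \sqrt{3}\right)^{2} \approx 78.0 - 31.177 i$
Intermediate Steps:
$Q{\left(B \right)} = 25$
$V{\left(l \right)} = - \frac{1}{3}$ ($V{\left(l \right)} = - \frac{0 + 1}{3} = \left(- \frac{1}{3}\right) 1 = - \frac{1}{3}$)
$y{\left(r \right)} = \frac{2 i \sqrt{3}}{3}$ ($y{\left(r \right)} = \sqrt{- \frac{1}{3} - 1} = \sqrt{- \frac{4}{3}} = \frac{2 i \sqrt{3}}{3}$)
$L = - i \sqrt{3}$ ($L = \frac{2}{\frac{2}{3} i \sqrt{3}} = 2 \left(- \frac{i \sqrt{3}}{2}\right) = - i \sqrt{3} \approx - 1.732 i$)
$\left(L + \left(-3\right)^{2}\right)^{2} = \left(- i \sqrt{3} + \left(-3\right)^{2}\right)^{2} = \left(- i \sqrt{3} + 9\right)^{2} = \left(9 - i \sqrt{3}\right)^{2}$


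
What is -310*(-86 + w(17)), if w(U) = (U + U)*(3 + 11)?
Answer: -120900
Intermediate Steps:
w(U) = 28*U (w(U) = (2*U)*14 = 28*U)
-310*(-86 + w(17)) = -310*(-86 + 28*17) = -310*(-86 + 476) = -310*390 = -120900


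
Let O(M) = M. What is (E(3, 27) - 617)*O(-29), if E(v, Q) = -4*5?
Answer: 18473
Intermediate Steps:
E(v, Q) = -20
(E(3, 27) - 617)*O(-29) = (-20 - 617)*(-29) = -637*(-29) = 18473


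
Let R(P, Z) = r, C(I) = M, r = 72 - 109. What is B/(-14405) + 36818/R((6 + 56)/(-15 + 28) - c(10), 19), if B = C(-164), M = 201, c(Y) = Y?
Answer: -7915981/7955 ≈ -995.09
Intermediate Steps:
r = -37
C(I) = 201
R(P, Z) = -37
B = 201
B/(-14405) + 36818/R((6 + 56)/(-15 + 28) - c(10), 19) = 201/(-14405) + 36818/(-37) = 201*(-1/14405) + 36818*(-1/37) = -3/215 - 36818/37 = -7915981/7955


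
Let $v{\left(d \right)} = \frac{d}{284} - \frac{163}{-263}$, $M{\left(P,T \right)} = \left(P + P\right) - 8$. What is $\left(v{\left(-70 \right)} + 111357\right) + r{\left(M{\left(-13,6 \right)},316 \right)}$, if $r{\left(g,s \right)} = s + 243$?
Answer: $\frac{4179628877}{37346} \approx 1.1192 \cdot 10^{5}$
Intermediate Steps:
$M{\left(P,T \right)} = -8 + 2 P$ ($M{\left(P,T \right)} = 2 P - 8 = -8 + 2 P$)
$v{\left(d \right)} = \frac{163}{263} + \frac{d}{284}$ ($v{\left(d \right)} = d \frac{1}{284} - - \frac{163}{263} = \frac{d}{284} + \frac{163}{263} = \frac{163}{263} + \frac{d}{284}$)
$r{\left(g,s \right)} = 243 + s$
$\left(v{\left(-70 \right)} + 111357\right) + r{\left(M{\left(-13,6 \right)},316 \right)} = \left(\left(\frac{163}{263} + \frac{1}{284} \left(-70\right)\right) + 111357\right) + \left(243 + 316\right) = \left(\left(\frac{163}{263} - \frac{35}{142}\right) + 111357\right) + 559 = \left(\frac{13941}{37346} + 111357\right) + 559 = \frac{4158752463}{37346} + 559 = \frac{4179628877}{37346}$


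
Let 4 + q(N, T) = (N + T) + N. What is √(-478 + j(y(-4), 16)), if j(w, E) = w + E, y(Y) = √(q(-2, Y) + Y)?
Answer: √(-462 + 4*I) ≈ 0.09305 + 21.494*I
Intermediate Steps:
q(N, T) = -4 + T + 2*N (q(N, T) = -4 + ((N + T) + N) = -4 + (T + 2*N) = -4 + T + 2*N)
y(Y) = √(-8 + 2*Y) (y(Y) = √((-4 + Y + 2*(-2)) + Y) = √((-4 + Y - 4) + Y) = √((-8 + Y) + Y) = √(-8 + 2*Y))
j(w, E) = E + w
√(-478 + j(y(-4), 16)) = √(-478 + (16 + √(-8 + 2*(-4)))) = √(-478 + (16 + √(-8 - 8))) = √(-478 + (16 + √(-16))) = √(-478 + (16 + 4*I)) = √(-462 + 4*I)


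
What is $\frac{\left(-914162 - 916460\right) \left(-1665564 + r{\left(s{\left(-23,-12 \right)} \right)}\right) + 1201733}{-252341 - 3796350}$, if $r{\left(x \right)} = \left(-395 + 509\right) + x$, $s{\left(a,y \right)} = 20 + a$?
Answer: $- \frac{3048816103499}{4048691} \approx -7.5304 \cdot 10^{5}$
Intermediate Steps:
$r{\left(x \right)} = 114 + x$
$\frac{\left(-914162 - 916460\right) \left(-1665564 + r{\left(s{\left(-23,-12 \right)} \right)}\right) + 1201733}{-252341 - 3796350} = \frac{\left(-914162 - 916460\right) \left(-1665564 + \left(114 + \left(20 - 23\right)\right)\right) + 1201733}{-252341 - 3796350} = \frac{- 1830622 \left(-1665564 + \left(114 - 3\right)\right) + 1201733}{-4048691} = \left(- 1830622 \left(-1665564 + 111\right) + 1201733\right) \left(- \frac{1}{4048691}\right) = \left(\left(-1830622\right) \left(-1665453\right) + 1201733\right) \left(- \frac{1}{4048691}\right) = \left(3048814901766 + 1201733\right) \left(- \frac{1}{4048691}\right) = 3048816103499 \left(- \frac{1}{4048691}\right) = - \frac{3048816103499}{4048691}$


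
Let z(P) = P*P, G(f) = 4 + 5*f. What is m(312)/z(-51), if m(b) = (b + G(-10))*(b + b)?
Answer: 55328/867 ≈ 63.815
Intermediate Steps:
m(b) = 2*b*(-46 + b) (m(b) = (b + (4 + 5*(-10)))*(b + b) = (b + (4 - 50))*(2*b) = (b - 46)*(2*b) = (-46 + b)*(2*b) = 2*b*(-46 + b))
z(P) = P²
m(312)/z(-51) = (2*312*(-46 + 312))/((-51)²) = (2*312*266)/2601 = 165984*(1/2601) = 55328/867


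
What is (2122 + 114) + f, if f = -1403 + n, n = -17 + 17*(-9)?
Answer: 663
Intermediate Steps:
n = -170 (n = -17 - 153 = -170)
f = -1573 (f = -1403 - 170 = -1573)
(2122 + 114) + f = (2122 + 114) - 1573 = 2236 - 1573 = 663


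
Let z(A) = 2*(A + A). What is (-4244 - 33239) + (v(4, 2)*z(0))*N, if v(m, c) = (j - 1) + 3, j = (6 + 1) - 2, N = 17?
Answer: -37483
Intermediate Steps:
z(A) = 4*A (z(A) = 2*(2*A) = 4*A)
j = 5 (j = 7 - 2 = 5)
v(m, c) = 7 (v(m, c) = (5 - 1) + 3 = 4 + 3 = 7)
(-4244 - 33239) + (v(4, 2)*z(0))*N = (-4244 - 33239) + (7*(4*0))*17 = -37483 + (7*0)*17 = -37483 + 0*17 = -37483 + 0 = -37483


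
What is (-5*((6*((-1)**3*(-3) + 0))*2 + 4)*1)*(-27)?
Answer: 5400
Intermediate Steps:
(-5*((6*((-1)**3*(-3) + 0))*2 + 4)*1)*(-27) = (-5*((6*(-1*(-3) + 0))*2 + 4)*1)*(-27) = (-5*((6*(3 + 0))*2 + 4)*1)*(-27) = (-5*((6*3)*2 + 4)*1)*(-27) = (-5*(18*2 + 4)*1)*(-27) = (-5*(36 + 4)*1)*(-27) = (-5*40*1)*(-27) = -200*1*(-27) = -200*(-27) = 5400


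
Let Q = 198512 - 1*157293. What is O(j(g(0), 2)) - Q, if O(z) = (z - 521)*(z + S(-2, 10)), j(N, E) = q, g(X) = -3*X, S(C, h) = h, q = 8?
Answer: -50453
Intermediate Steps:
Q = 41219 (Q = 198512 - 157293 = 41219)
j(N, E) = 8
O(z) = (-521 + z)*(10 + z) (O(z) = (z - 521)*(z + 10) = (-521 + z)*(10 + z))
O(j(g(0), 2)) - Q = (-5210 + 8² - 511*8) - 1*41219 = (-5210 + 64 - 4088) - 41219 = -9234 - 41219 = -50453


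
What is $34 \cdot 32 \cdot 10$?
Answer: $10880$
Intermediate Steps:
$34 \cdot 32 \cdot 10 = 1088 \cdot 10 = 10880$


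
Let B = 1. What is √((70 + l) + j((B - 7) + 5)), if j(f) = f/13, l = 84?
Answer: √26013/13 ≈ 12.407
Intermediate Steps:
j(f) = f/13 (j(f) = f*(1/13) = f/13)
√((70 + l) + j((B - 7) + 5)) = √((70 + 84) + ((1 - 7) + 5)/13) = √(154 + (-6 + 5)/13) = √(154 + (1/13)*(-1)) = √(154 - 1/13) = √(2001/13) = √26013/13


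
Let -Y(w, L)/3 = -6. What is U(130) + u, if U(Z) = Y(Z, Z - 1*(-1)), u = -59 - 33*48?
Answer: -1625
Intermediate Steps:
Y(w, L) = 18 (Y(w, L) = -3*(-6) = 18)
u = -1643 (u = -59 - 1584 = -1643)
U(Z) = 18
U(130) + u = 18 - 1643 = -1625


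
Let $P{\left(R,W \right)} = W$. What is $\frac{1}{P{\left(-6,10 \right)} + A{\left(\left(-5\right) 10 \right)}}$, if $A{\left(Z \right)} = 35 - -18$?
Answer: $\frac{1}{63} \approx 0.015873$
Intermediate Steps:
$A{\left(Z \right)} = 53$ ($A{\left(Z \right)} = 35 + 18 = 53$)
$\frac{1}{P{\left(-6,10 \right)} + A{\left(\left(-5\right) 10 \right)}} = \frac{1}{10 + 53} = \frac{1}{63}$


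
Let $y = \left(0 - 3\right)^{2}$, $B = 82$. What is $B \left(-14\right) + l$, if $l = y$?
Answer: $-1139$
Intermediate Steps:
$y = 9$ ($y = \left(-3\right)^{2} = 9$)
$l = 9$
$B \left(-14\right) + l = 82 \left(-14\right) + 9 = -1148 + 9 = -1139$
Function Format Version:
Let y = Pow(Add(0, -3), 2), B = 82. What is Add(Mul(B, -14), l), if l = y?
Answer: -1139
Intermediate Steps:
y = 9 (y = Pow(-3, 2) = 9)
l = 9
Add(Mul(B, -14), l) = Add(Mul(82, -14), 9) = Add(-1148, 9) = -1139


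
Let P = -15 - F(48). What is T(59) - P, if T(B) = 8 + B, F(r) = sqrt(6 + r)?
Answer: 82 + 3*sqrt(6) ≈ 89.349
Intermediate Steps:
P = -15 - 3*sqrt(6) (P = -15 - sqrt(6 + 48) = -15 - sqrt(54) = -15 - 3*sqrt(6) ≈ -22.348)
T(59) - P = (8 + 59) - (-15 - 3*sqrt(6)) = 67 + (15 + 3*sqrt(6)) = 82 + 3*sqrt(6)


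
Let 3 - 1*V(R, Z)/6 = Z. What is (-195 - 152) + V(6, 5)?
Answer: -359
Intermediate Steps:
V(R, Z) = 18 - 6*Z
(-195 - 152) + V(6, 5) = (-195 - 152) + (18 - 6*5) = -347 + (18 - 30) = -347 - 12 = -359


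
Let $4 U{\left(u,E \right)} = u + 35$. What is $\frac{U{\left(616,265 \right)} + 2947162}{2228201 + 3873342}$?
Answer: $\frac{11789299}{24406172} \approx 0.48305$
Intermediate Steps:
$U{\left(u,E \right)} = \frac{35}{4} + \frac{u}{4}$ ($U{\left(u,E \right)} = \frac{u + 35}{4} = \frac{35 + u}{4} = \frac{35}{4} + \frac{u}{4}$)
$\frac{U{\left(616,265 \right)} + 2947162}{2228201 + 3873342} = \frac{\left(\frac{35}{4} + \frac{1}{4} \cdot 616\right) + 2947162}{2228201 + 3873342} = \frac{\left(\frac{35}{4} + 154\right) + 2947162}{6101543} = \left(\frac{651}{4} + 2947162\right) \frac{1}{6101543} = \frac{11789299}{4} \cdot \frac{1}{6101543} = \frac{11789299}{24406172}$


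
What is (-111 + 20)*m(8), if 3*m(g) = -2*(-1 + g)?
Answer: 1274/3 ≈ 424.67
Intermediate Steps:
m(g) = ⅔ - 2*g/3 (m(g) = (-2*(-1 + g))/3 = (2 - 2*g)/3 = ⅔ - 2*g/3)
(-111 + 20)*m(8) = (-111 + 20)*(⅔ - ⅔*8) = -91*(⅔ - 16/3) = -91*(-14/3) = 1274/3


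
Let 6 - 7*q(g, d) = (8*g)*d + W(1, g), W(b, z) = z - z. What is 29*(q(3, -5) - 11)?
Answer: 203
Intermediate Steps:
W(b, z) = 0
q(g, d) = 6/7 - 8*d*g/7 (q(g, d) = 6/7 - ((8*g)*d + 0)/7 = 6/7 - (8*d*g + 0)/7 = 6/7 - 8*d*g/7)
29*(q(3, -5) - 11) = 29*((6/7 - 8/7*(-5)*3) - 11) = 29*((6/7 + 120/7) - 11) = 29*(18 - 11) = 29*7 = 203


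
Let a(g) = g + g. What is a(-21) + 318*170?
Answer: 54018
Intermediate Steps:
a(g) = 2*g
a(-21) + 318*170 = 2*(-21) + 318*170 = -42 + 54060 = 54018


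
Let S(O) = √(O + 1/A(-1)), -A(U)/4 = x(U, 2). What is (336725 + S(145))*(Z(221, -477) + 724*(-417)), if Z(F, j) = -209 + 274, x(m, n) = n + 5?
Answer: -101638084175 - 905529*√3157/14 ≈ -1.0164e+11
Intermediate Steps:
x(m, n) = 5 + n
A(U) = -28 (A(U) = -4*(5 + 2) = -4*7 = -28)
Z(F, j) = 65
S(O) = √(-1/28 + O) (S(O) = √(O + 1/(-28)) = √(O - 1/28) = √(-1/28 + O))
(336725 + S(145))*(Z(221, -477) + 724*(-417)) = (336725 + √(-7 + 196*145)/14)*(65 + 724*(-417)) = (336725 + √(-7 + 28420)/14)*(65 - 301908) = (336725 + √28413/14)*(-301843) = (336725 + (3*√3157)/14)*(-301843) = (336725 + 3*√3157/14)*(-301843) = -101638084175 - 905529*√3157/14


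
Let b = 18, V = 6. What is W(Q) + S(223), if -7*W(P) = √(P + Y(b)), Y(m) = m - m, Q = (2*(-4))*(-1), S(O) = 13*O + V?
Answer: 2905 - 2*√2/7 ≈ 2904.6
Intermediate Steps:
S(O) = 6 + 13*O (S(O) = 13*O + 6 = 6 + 13*O)
Q = 8 (Q = -8*(-1) = 8)
Y(m) = 0
W(P) = -√P/7 (W(P) = -√(P + 0)/7 = -√P/7)
W(Q) + S(223) = -2*√2/7 + (6 + 13*223) = -2*√2/7 + (6 + 2899) = -2*√2/7 + 2905 = 2905 - 2*√2/7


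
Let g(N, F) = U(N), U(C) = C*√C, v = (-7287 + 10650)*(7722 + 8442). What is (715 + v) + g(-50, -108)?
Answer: 54360247 - 250*I*√2 ≈ 5.436e+7 - 353.55*I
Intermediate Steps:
v = 54359532 (v = 3363*16164 = 54359532)
U(C) = C^(3/2)
g(N, F) = N^(3/2)
(715 + v) + g(-50, -108) = (715 + 54359532) + (-50)^(3/2) = 54360247 - 250*I*√2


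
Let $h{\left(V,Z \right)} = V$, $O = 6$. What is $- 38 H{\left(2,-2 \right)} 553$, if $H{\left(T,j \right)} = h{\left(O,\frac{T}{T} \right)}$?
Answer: $-126084$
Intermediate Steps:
$H{\left(T,j \right)} = 6$
$- 38 H{\left(2,-2 \right)} 553 = \left(-38\right) 6 \cdot 553 = \left(-228\right) 553 = -126084$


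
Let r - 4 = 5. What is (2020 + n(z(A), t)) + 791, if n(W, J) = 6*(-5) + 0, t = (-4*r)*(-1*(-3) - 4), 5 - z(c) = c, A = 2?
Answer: 2781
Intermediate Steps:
z(c) = 5 - c
r = 9 (r = 4 + 5 = 9)
t = 36 (t = (-4*9)*(-1*(-3) - 4) = -36*(3 - 4) = -36*(-1) = 36)
n(W, J) = -30 (n(W, J) = -30 + 0 = -30)
(2020 + n(z(A), t)) + 791 = (2020 - 30) + 791 = 1990 + 791 = 2781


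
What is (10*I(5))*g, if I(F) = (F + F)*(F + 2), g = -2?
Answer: -1400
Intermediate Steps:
I(F) = 2*F*(2 + F) (I(F) = (2*F)*(2 + F) = 2*F*(2 + F))
(10*I(5))*g = (10*(2*5*(2 + 5)))*(-2) = (10*(2*5*7))*(-2) = (10*70)*(-2) = 700*(-2) = -1400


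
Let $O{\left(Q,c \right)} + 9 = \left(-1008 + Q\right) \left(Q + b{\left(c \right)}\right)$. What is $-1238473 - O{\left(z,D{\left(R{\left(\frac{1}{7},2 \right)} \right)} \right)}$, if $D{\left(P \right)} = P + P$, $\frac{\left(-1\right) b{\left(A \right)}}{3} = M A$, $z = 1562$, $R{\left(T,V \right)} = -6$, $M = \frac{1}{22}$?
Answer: $- \frac{23151904}{11} \approx -2.1047 \cdot 10^{6}$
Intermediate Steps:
$M = \frac{1}{22} \approx 0.045455$
$b{\left(A \right)} = - \frac{3 A}{22}$ ($b{\left(A \right)} = - 3 \frac{A}{22} = - \frac{3 A}{22}$)
$D{\left(P \right)} = 2 P$
$O{\left(Q,c \right)} = -9 + \left(-1008 + Q\right) \left(Q - \frac{3 c}{22}\right)$
$-1238473 - O{\left(z,D{\left(R{\left(\frac{1}{7},2 \right)} \right)} \right)} = -1238473 - \left(-9 + 1562^{2} - 1574496 + \frac{1512 \cdot 2 \left(-6\right)}{11} - 213 \cdot 2 \left(-6\right)\right) = -1238473 - \left(-9 + 2439844 - 1574496 + \frac{1512}{11} \left(-12\right) - 213 \left(-12\right)\right) = -1238473 - \left(-9 + 2439844 - 1574496 - \frac{18144}{11} + 2556\right) = -1238473 - \frac{9528701}{11} = - \frac{23151904}{11}$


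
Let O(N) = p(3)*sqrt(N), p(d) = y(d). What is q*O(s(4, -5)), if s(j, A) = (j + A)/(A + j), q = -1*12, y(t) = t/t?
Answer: -12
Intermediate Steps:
y(t) = 1
q = -12
p(d) = 1
s(j, A) = 1 (s(j, A) = (A + j)/(A + j) = 1)
O(N) = sqrt(N) (O(N) = 1*sqrt(N) = sqrt(N))
q*O(s(4, -5)) = -12*sqrt(1) = -12*1 = -12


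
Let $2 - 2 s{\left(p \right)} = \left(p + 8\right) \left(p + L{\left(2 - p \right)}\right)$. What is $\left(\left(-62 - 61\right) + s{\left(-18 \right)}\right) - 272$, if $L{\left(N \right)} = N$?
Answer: $-384$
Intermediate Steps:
$s{\left(p \right)} = -7 - p$ ($s{\left(p \right)} = 1 - \frac{\left(p + 8\right) \left(p - \left(-2 + p\right)\right)}{2} = 1 - \frac{\left(8 + p\right) 2}{2} = 1 - \frac{16 + 2 p}{2} = 1 - \left(8 + p\right) = -7 - p$)
$\left(\left(-62 - 61\right) + s{\left(-18 \right)}\right) - 272 = \left(\left(-62 - 61\right) - -11\right) - 272 = \left(\left(-62 - 61\right) + \left(-7 + 18\right)\right) - 272 = \left(-123 + 11\right) - 272 = -112 - 272 = -384$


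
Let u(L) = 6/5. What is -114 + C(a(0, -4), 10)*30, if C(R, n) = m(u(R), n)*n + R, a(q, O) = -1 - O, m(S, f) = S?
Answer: 336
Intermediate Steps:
u(L) = 6/5 (u(L) = 6*(1/5) = 6/5)
C(R, n) = R + 6*n/5 (C(R, n) = 6*n/5 + R = R + 6*n/5)
-114 + C(a(0, -4), 10)*30 = -114 + ((-1 - 1*(-4)) + (6/5)*10)*30 = -114 + ((-1 + 4) + 12)*30 = -114 + (3 + 12)*30 = -114 + 15*30 = -114 + 450 = 336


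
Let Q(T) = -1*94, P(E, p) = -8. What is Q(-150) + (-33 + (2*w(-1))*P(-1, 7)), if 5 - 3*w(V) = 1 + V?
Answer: -461/3 ≈ -153.67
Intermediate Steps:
w(V) = 4/3 - V/3 (w(V) = 5/3 - (1 + V)/3 = 5/3 + (-1/3 - V/3) = 4/3 - V/3)
Q(T) = -94
Q(-150) + (-33 + (2*w(-1))*P(-1, 7)) = -94 + (-33 + (2*(4/3 - 1/3*(-1)))*(-8)) = -94 + (-33 + (2*(4/3 + 1/3))*(-8)) = -94 + (-33 + (2*(5/3))*(-8)) = -94 + (-33 + (10/3)*(-8)) = -94 + (-33 - 80/3) = -94 - 179/3 = -461/3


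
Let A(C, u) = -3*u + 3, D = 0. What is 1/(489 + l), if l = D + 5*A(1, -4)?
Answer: 1/564 ≈ 0.0017731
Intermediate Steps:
A(C, u) = 3 - 3*u
l = 75 (l = 0 + 5*(3 - 3*(-4)) = 0 + 5*(3 + 12) = 0 + 5*15 = 0 + 75 = 75)
1/(489 + l) = 1/(489 + 75) = 1/564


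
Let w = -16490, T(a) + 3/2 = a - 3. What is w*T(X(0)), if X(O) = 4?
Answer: 8245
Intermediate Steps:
T(a) = -9/2 + a (T(a) = -3/2 + (a - 3) = -3/2 + (-3 + a) = -9/2 + a)
w*T(X(0)) = -16490*(-9/2 + 4) = -16490*(-1/2) = 8245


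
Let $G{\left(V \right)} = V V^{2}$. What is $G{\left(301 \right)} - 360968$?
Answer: $26909933$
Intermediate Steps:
$G{\left(V \right)} = V^{3}$
$G{\left(301 \right)} - 360968 = 301^{3} - 360968 = 27270901 - 360968 = 26909933$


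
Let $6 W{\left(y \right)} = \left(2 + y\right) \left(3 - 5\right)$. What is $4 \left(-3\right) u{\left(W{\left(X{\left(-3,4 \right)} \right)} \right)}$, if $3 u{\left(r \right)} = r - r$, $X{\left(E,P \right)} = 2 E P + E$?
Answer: $0$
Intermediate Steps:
$X{\left(E,P \right)} = E + 2 E P$ ($X{\left(E,P \right)} = 2 E P + E = E + 2 E P$)
$W{\left(y \right)} = - \frac{2}{3} - \frac{y}{3}$ ($W{\left(y \right)} = \frac{\left(2 + y\right) \left(3 - 5\right)}{6} = \frac{\left(2 + y\right) \left(-2\right)}{6} = \frac{-4 - 2 y}{6} = - \frac{2}{3} - \frac{y}{3}$)
$u{\left(r \right)} = 0$ ($u{\left(r \right)} = \frac{r - r}{3} = \frac{1}{3} \cdot 0 = 0$)
$4 \left(-3\right) u{\left(W{\left(X{\left(-3,4 \right)} \right)} \right)} = 4 \left(-3\right) 0 = \left(-12\right) 0 = 0$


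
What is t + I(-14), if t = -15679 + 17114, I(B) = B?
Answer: 1421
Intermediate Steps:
t = 1435
t + I(-14) = 1435 - 14 = 1421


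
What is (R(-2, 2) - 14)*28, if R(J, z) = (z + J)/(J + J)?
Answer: -392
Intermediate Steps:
R(J, z) = (J + z)/(2*J) (R(J, z) = (J + z)/((2*J)) = (J + z)*(1/(2*J)) = (J + z)/(2*J))
(R(-2, 2) - 14)*28 = ((1/2)*(-2 + 2)/(-2) - 14)*28 = ((1/2)*(-1/2)*0 - 14)*28 = (0 - 14)*28 = -14*28 = -392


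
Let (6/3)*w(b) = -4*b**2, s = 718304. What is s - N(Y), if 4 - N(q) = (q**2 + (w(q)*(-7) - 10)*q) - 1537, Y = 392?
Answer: 844174539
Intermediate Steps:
w(b) = -2*b**2 (w(b) = (-4*b**2)/2 = -2*b**2)
N(q) = 1541 - q**2 - q*(-10 + 14*q**2) (N(q) = 4 - ((q**2 + (-2*q**2*(-7) - 10)*q) - 1537) = 4 - ((q**2 + (14*q**2 - 10)*q) - 1537) = 4 - ((q**2 + (-10 + 14*q**2)*q) - 1537) = 4 - ((q**2 + q*(-10 + 14*q**2)) - 1537) = 4 - (-1537 + q**2 + q*(-10 + 14*q**2)) = 4 + (1537 - q**2 - q*(-10 + 14*q**2)) = 1541 - q**2 - q*(-10 + 14*q**2))
s - N(Y) = 718304 - (1541 - 1*392**2 - 14*392**3 + 10*392) = 718304 - (1541 - 1*153664 - 14*60236288 + 3920) = 718304 - (1541 - 153664 - 843308032 + 3920) = 718304 - 1*(-843456235) = 718304 + 843456235 = 844174539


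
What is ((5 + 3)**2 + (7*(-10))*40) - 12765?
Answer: -15501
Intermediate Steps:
((5 + 3)**2 + (7*(-10))*40) - 12765 = (8**2 - 70*40) - 12765 = (64 - 2800) - 12765 = -2736 - 12765 = -15501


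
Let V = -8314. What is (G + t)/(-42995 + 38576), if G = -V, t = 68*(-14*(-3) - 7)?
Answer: -10694/4419 ≈ -2.4200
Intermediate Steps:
t = 2380 (t = 68*(42 - 7) = 68*35 = 2380)
G = 8314 (G = -1*(-8314) = 8314)
(G + t)/(-42995 + 38576) = (8314 + 2380)/(-42995 + 38576) = 10694/(-4419) = 10694*(-1/4419) = -10694/4419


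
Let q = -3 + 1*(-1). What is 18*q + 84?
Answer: 12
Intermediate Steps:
q = -4 (q = -3 - 1 = -4)
18*q + 84 = 18*(-4) + 84 = -72 + 84 = 12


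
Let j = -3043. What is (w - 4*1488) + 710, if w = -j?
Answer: -2199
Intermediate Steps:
w = 3043 (w = -1*(-3043) = 3043)
(w - 4*1488) + 710 = (3043 - 4*1488) + 710 = (3043 - 5952) + 710 = -2909 + 710 = -2199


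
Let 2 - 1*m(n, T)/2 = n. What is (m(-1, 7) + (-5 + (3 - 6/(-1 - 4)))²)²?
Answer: 27556/625 ≈ 44.090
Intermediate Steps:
m(n, T) = 4 - 2*n
(m(-1, 7) + (-5 + (3 - 6/(-1 - 4)))²)² = ((4 - 2*(-1)) + (-5 + (3 - 6/(-1 - 4)))²)² = ((4 + 2) + (-5 + (3 - 6/(-5)))²)² = (6 + (-5 + (3 - 6*(-1)/5))²)² = (6 + (-5 + (3 - 1*(-6/5)))²)² = (6 + (-5 + (3 + 6/5))²)² = (6 + (-5 + 21/5)²)² = (6 + (-⅘)²)² = (6 + 16/25)² = (166/25)² = 27556/625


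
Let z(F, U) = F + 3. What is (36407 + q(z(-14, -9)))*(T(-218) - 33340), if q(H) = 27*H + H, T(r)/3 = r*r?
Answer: 3943165968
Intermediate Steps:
z(F, U) = 3 + F
T(r) = 3*r² (T(r) = 3*(r*r) = 3*r²)
q(H) = 28*H
(36407 + q(z(-14, -9)))*(T(-218) - 33340) = (36407 + 28*(3 - 14))*(3*(-218)² - 33340) = (36407 + 28*(-11))*(3*47524 - 33340) = (36407 - 308)*(142572 - 33340) = 36099*109232 = 3943165968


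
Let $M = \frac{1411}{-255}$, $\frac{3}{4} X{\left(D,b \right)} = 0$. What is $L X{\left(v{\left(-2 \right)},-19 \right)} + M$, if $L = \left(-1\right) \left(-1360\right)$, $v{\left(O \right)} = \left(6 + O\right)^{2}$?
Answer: $- \frac{83}{15} \approx -5.5333$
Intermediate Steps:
$X{\left(D,b \right)} = 0$ ($X{\left(D,b \right)} = \frac{4}{3} \cdot 0 = 0$)
$L = 1360$
$M = - \frac{83}{15}$ ($M = 1411 \left(- \frac{1}{255}\right) = - \frac{83}{15} \approx -5.5333$)
$L X{\left(v{\left(-2 \right)},-19 \right)} + M = 1360 \cdot 0 - \frac{83}{15} = 0 - \frac{83}{15} = - \frac{83}{15}$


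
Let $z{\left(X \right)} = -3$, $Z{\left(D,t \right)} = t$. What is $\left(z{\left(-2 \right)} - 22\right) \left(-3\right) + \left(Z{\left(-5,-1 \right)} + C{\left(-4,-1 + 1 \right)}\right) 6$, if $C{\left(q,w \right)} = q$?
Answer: $45$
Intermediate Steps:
$\left(z{\left(-2 \right)} - 22\right) \left(-3\right) + \left(Z{\left(-5,-1 \right)} + C{\left(-4,-1 + 1 \right)}\right) 6 = \left(-3 - 22\right) \left(-3\right) + \left(-1 - 4\right) 6 = \left(-3 - 22\right) \left(-3\right) - 30 = \left(-25\right) \left(-3\right) - 30 = 75 - 30 = 45$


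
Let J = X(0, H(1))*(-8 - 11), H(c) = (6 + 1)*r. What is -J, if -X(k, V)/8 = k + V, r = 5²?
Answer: -26600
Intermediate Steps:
r = 25
H(c) = 175 (H(c) = (6 + 1)*25 = 7*25 = 175)
X(k, V) = -8*V - 8*k (X(k, V) = -8*(k + V) = -8*(V + k) = -8*V - 8*k)
J = 26600 (J = (-8*175 - 8*0)*(-8 - 11) = (-1400 + 0)*(-19) = -1400*(-19) = 26600)
-J = -1*26600 = -26600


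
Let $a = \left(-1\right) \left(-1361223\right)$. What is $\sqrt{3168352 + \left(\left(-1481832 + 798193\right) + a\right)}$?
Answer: $4 \sqrt{240371} \approx 1961.1$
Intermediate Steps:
$a = 1361223$
$\sqrt{3168352 + \left(\left(-1481832 + 798193\right) + a\right)} = \sqrt{3168352 + \left(\left(-1481832 + 798193\right) + 1361223\right)} = \sqrt{3168352 + \left(-683639 + 1361223\right)} = \sqrt{3168352 + 677584} = \sqrt{3845936} = 4 \sqrt{240371}$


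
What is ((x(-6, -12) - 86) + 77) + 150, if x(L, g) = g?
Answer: 129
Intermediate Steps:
((x(-6, -12) - 86) + 77) + 150 = ((-12 - 86) + 77) + 150 = (-98 + 77) + 150 = -21 + 150 = 129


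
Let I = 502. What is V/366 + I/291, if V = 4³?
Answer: 11242/5917 ≈ 1.9000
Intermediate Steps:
V = 64
V/366 + I/291 = 64/366 + 502/291 = 64*(1/366) + 502*(1/291) = 32/183 + 502/291 = 11242/5917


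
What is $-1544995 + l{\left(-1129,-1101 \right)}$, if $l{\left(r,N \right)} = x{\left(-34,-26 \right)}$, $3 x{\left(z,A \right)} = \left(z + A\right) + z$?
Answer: $- \frac{4635079}{3} \approx -1.545 \cdot 10^{6}$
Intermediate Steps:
$x{\left(z,A \right)} = \frac{A}{3} + \frac{2 z}{3}$ ($x{\left(z,A \right)} = \frac{\left(z + A\right) + z}{3} = \frac{\left(A + z\right) + z}{3} = \frac{A + 2 z}{3} = \frac{A}{3} + \frac{2 z}{3}$)
$l{\left(r,N \right)} = - \frac{94}{3}$ ($l{\left(r,N \right)} = \frac{1}{3} \left(-26\right) + \frac{2}{3} \left(-34\right) = - \frac{26}{3} - \frac{68}{3} = - \frac{94}{3}$)
$-1544995 + l{\left(-1129,-1101 \right)} = -1544995 - \frac{94}{3} = - \frac{4635079}{3}$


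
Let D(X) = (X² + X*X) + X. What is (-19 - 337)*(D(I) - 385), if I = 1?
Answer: 135992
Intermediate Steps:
D(X) = X + 2*X² (D(X) = (X² + X²) + X = 2*X² + X = X + 2*X²)
(-19 - 337)*(D(I) - 385) = (-19 - 337)*(1*(1 + 2*1) - 385) = -356*(1*(1 + 2) - 385) = -356*(1*3 - 385) = -356*(3 - 385) = -356*(-382) = 135992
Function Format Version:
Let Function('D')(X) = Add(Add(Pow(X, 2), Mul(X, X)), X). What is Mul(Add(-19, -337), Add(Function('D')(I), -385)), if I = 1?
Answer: 135992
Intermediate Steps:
Function('D')(X) = Add(X, Mul(2, Pow(X, 2))) (Function('D')(X) = Add(Add(Pow(X, 2), Pow(X, 2)), X) = Add(Mul(2, Pow(X, 2)), X) = Add(X, Mul(2, Pow(X, 2))))
Mul(Add(-19, -337), Add(Function('D')(I), -385)) = Mul(Add(-19, -337), Add(Mul(1, Add(1, Mul(2, 1))), -385)) = Mul(-356, Add(Mul(1, Add(1, 2)), -385)) = Mul(-356, Add(Mul(1, 3), -385)) = Mul(-356, Add(3, -385)) = Mul(-356, -382) = 135992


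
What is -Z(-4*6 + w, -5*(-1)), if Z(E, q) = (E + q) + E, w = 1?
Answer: 41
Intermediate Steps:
Z(E, q) = q + 2*E
-Z(-4*6 + w, -5*(-1)) = -(-5*(-1) + 2*(-4*6 + 1)) = -(5 + 2*(-24 + 1)) = -(5 + 2*(-23)) = -(5 - 46) = -1*(-41) = 41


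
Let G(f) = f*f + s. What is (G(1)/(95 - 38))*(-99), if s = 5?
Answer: -198/19 ≈ -10.421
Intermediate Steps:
G(f) = 5 + f² (G(f) = f*f + 5 = f² + 5 = 5 + f²)
(G(1)/(95 - 38))*(-99) = ((5 + 1²)/(95 - 38))*(-99) = ((5 + 1)/57)*(-99) = ((1/57)*6)*(-99) = (2/19)*(-99) = -198/19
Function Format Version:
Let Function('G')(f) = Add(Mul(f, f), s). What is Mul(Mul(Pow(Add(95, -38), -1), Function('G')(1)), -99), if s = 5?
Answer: Rational(-198, 19) ≈ -10.421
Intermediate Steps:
Function('G')(f) = Add(5, Pow(f, 2)) (Function('G')(f) = Add(Mul(f, f), 5) = Add(Pow(f, 2), 5) = Add(5, Pow(f, 2)))
Mul(Mul(Pow(Add(95, -38), -1), Function('G')(1)), -99) = Mul(Mul(Pow(Add(95, -38), -1), Add(5, Pow(1, 2))), -99) = Mul(Mul(Pow(57, -1), Add(5, 1)), -99) = Mul(Mul(Rational(1, 57), 6), -99) = Mul(Rational(2, 19), -99) = Rational(-198, 19)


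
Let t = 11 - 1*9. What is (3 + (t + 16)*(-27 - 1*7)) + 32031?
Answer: 31422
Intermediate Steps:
t = 2 (t = 11 - 9 = 2)
(3 + (t + 16)*(-27 - 1*7)) + 32031 = (3 + (2 + 16)*(-27 - 1*7)) + 32031 = (3 + 18*(-27 - 7)) + 32031 = (3 + 18*(-34)) + 32031 = (3 - 612) + 32031 = -609 + 32031 = 31422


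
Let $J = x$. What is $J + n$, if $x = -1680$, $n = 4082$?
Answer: $2402$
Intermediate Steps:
$J = -1680$
$J + n = -1680 + 4082 = 2402$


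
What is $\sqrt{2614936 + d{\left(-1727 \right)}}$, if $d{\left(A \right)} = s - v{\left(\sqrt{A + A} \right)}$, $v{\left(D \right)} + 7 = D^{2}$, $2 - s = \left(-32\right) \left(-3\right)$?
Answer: $\sqrt{2618303} \approx 1618.1$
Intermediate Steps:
$s = -94$ ($s = 2 - \left(-32\right) \left(-3\right) = 2 - 96 = -94$)
$v{\left(D \right)} = -7 + D^{2}$
$d{\left(A \right)} = -87 - 2 A$ ($d{\left(A \right)} = -94 - \left(-7 + \left(\sqrt{A + A}\right)^{2}\right) = -94 - \left(-7 + \left(\sqrt{2 A}\right)^{2}\right) = -94 - \left(-7 + \left(\sqrt{2} \sqrt{A}\right)^{2}\right) = -94 - \left(-7 + 2 A\right) = -87 - 2 A$)
$\sqrt{2614936 + d{\left(-1727 \right)}} = \sqrt{2614936 - -3367} = \sqrt{2614936 + \left(-87 + 3454\right)} = \sqrt{2614936 + 3367} = \sqrt{2618303}$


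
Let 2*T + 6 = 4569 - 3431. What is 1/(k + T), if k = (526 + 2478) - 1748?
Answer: 1/1822 ≈ 0.00054885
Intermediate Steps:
T = 566 (T = -3 + (4569 - 3431)/2 = -3 + (½)*1138 = -3 + 569 = 566)
k = 1256 (k = 3004 - 1748 = 1256)
1/(k + T) = 1/(1256 + 566) = 1/1822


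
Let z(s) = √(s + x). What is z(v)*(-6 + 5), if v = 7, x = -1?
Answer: -√6 ≈ -2.4495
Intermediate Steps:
z(s) = √(-1 + s) (z(s) = √(s - 1) = √(-1 + s))
z(v)*(-6 + 5) = √(-1 + 7)*(-6 + 5) = √6*(-1) = -√6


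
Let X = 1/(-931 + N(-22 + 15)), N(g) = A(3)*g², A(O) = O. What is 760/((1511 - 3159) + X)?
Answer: -595840/1292033 ≈ -0.46116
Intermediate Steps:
N(g) = 3*g²
X = -1/784 (X = 1/(-931 + 3*(-22 + 15)²) = 1/(-931 + 3*(-7)²) = 1/(-931 + 3*49) = 1/(-931 + 147) = 1/(-784) = -1/784 ≈ -0.0012755)
760/((1511 - 3159) + X) = 760/((1511 - 3159) - 1/784) = 760/(-1648 - 1/784) = 760/(-1292033/784) = 760*(-784/1292033) = -595840/1292033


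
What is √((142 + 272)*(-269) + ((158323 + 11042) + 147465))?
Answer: 2*√51366 ≈ 453.28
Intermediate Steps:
√((142 + 272)*(-269) + ((158323 + 11042) + 147465)) = √(414*(-269) + (169365 + 147465)) = √(-111366 + 316830) = √205464 = 2*√51366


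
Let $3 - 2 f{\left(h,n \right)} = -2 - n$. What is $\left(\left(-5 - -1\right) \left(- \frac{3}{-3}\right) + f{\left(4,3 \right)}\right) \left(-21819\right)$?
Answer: $0$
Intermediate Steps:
$f{\left(h,n \right)} = \frac{5}{2} + \frac{n}{2}$ ($f{\left(h,n \right)} = \frac{3}{2} - \frac{-2 - n}{2} = \frac{3}{2} + \left(1 + \frac{n}{2}\right) = \frac{5}{2} + \frac{n}{2}$)
$\left(\left(-5 - -1\right) \left(- \frac{3}{-3}\right) + f{\left(4,3 \right)}\right) \left(-21819\right) = \left(\left(-5 - -1\right) \left(- \frac{3}{-3}\right) + \left(\frac{5}{2} + \frac{1}{2} \cdot 3\right)\right) \left(-21819\right) = \left(\left(-5 + 1\right) \left(\left(-3\right) \left(- \frac{1}{3}\right)\right) + \left(\frac{5}{2} + \frac{3}{2}\right)\right) \left(-21819\right) = \left(\left(-4\right) 1 + 4\right) \left(-21819\right) = \left(-4 + 4\right) \left(-21819\right) = 0 \left(-21819\right) = 0$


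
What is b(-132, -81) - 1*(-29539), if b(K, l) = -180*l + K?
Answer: 43987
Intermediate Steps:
b(K, l) = K - 180*l
b(-132, -81) - 1*(-29539) = (-132 - 180*(-81)) - 1*(-29539) = (-132 + 14580) + 29539 = 14448 + 29539 = 43987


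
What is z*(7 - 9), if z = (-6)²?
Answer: -72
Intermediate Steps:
z = 36
z*(7 - 9) = 36*(7 - 9) = 36*(-2) = -72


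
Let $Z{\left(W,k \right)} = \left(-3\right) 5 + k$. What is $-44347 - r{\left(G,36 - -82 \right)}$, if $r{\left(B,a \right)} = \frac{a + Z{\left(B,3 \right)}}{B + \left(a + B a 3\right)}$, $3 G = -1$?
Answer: $-44029$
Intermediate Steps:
$G = - \frac{1}{3}$ ($G = \frac{1}{3} \left(-1\right) = - \frac{1}{3} \approx -0.33333$)
$Z{\left(W,k \right)} = -15 + k$
$r{\left(B,a \right)} = \frac{-12 + a}{B + a + 3 B a}$ ($r{\left(B,a \right)} = \frac{a + \left(-15 + 3\right)}{B + \left(a + B a 3\right)} = \frac{a - 12}{B + \left(a + 3 B a\right)} = \frac{-12 + a}{B + a + 3 B a}$)
$-44347 - r{\left(G,36 - -82 \right)} = -44347 - \frac{-12 + \left(36 - -82\right)}{- \frac{1}{3} + \left(36 - -82\right) + 3 \left(- \frac{1}{3}\right) \left(36 - -82\right)} = -44347 - \frac{-12 + \left(36 + 82\right)}{- \frac{1}{3} + \left(36 + 82\right) + 3 \left(- \frac{1}{3}\right) \left(36 + 82\right)} = -44347 - \frac{-12 + 118}{- \frac{1}{3} + 118 + 3 \left(- \frac{1}{3}\right) 118} = -44347 - \frac{1}{- \frac{1}{3} + 118 - 118} \cdot 106 = -44347 - \frac{1}{- \frac{1}{3}} \cdot 106 = -44347 - \left(-3\right) 106 = -44347 - -318 = -44347 + 318 = -44029$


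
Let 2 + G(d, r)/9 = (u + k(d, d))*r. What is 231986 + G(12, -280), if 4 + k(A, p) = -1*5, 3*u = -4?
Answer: 258008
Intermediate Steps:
u = -4/3 (u = (1/3)*(-4) = -4/3 ≈ -1.3333)
k(A, p) = -9 (k(A, p) = -4 - 1*5 = -4 - 5 = -9)
G(d, r) = -18 - 93*r (G(d, r) = -18 + 9*((-4/3 - 9)*r) = -18 + 9*(-31*r/3) = -18 - 93*r)
231986 + G(12, -280) = 231986 + (-18 - 93*(-280)) = 231986 + (-18 + 26040) = 231986 + 26022 = 258008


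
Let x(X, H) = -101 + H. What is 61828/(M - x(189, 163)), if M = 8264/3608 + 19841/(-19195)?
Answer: -838936670/824217 ≈ -1017.9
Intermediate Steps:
M = 989104/786995 (M = 8264*(1/3608) + 19841*(-1/19195) = 1033/451 - 19841/19195 = 989104/786995 ≈ 1.2568)
61828/(M - x(189, 163)) = 61828/(989104/786995 - (-101 + 163)) = 61828/(989104/786995 - 1*62) = 61828/(989104/786995 - 62) = 61828/(-47804586/786995) = 61828*(-786995/47804586) = -838936670/824217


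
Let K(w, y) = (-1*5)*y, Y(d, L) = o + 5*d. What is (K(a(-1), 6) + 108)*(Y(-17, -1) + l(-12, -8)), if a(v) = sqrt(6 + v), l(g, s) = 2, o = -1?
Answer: -6552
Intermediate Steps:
Y(d, L) = -1 + 5*d
K(w, y) = -5*y
(K(a(-1), 6) + 108)*(Y(-17, -1) + l(-12, -8)) = (-5*6 + 108)*((-1 + 5*(-17)) + 2) = (-30 + 108)*((-1 - 85) + 2) = 78*(-86 + 2) = 78*(-84) = -6552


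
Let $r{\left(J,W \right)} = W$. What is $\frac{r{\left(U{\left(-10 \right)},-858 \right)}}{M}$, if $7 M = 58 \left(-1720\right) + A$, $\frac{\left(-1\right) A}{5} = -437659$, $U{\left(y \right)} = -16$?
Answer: $- \frac{6006}{2088535} \approx -0.0028757$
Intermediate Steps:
$A = 2188295$ ($A = \left(-5\right) \left(-437659\right) = 2188295$)
$M = \frac{2088535}{7}$ ($M = \frac{58 \left(-1720\right) + 2188295}{7} = \frac{-99760 + 2188295}{7} = \frac{1}{7} \cdot 2088535 = \frac{2088535}{7} \approx 2.9836 \cdot 10^{5}$)
$\frac{r{\left(U{\left(-10 \right)},-858 \right)}}{M} = - \frac{858}{\frac{2088535}{7}} = \left(-858\right) \frac{7}{2088535} = - \frac{6006}{2088535}$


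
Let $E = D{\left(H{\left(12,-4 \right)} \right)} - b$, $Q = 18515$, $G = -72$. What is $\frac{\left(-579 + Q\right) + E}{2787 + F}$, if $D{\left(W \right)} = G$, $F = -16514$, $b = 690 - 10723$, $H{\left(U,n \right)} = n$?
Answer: $- \frac{27897}{13727} \approx -2.0323$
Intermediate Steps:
$b = -10033$
$D{\left(W \right)} = -72$
$E = 9961$ ($E = -72 - -10033 = -72 + 10033 = 9961$)
$\frac{\left(-579 + Q\right) + E}{2787 + F} = \frac{\left(-579 + 18515\right) + 9961}{2787 - 16514} = \frac{17936 + 9961}{-13727} = 27897 \left(- \frac{1}{13727}\right) = - \frac{27897}{13727}$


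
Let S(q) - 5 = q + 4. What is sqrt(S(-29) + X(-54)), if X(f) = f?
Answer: I*sqrt(74) ≈ 8.6023*I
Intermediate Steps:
S(q) = 9 + q (S(q) = 5 + (q + 4) = 5 + (4 + q) = 9 + q)
sqrt(S(-29) + X(-54)) = sqrt((9 - 29) - 54) = sqrt(-20 - 54) = sqrt(-74) = I*sqrt(74)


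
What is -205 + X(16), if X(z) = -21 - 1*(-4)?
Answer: -222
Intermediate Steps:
X(z) = -17 (X(z) = -21 + 4 = -17)
-205 + X(16) = -205 - 17 = -222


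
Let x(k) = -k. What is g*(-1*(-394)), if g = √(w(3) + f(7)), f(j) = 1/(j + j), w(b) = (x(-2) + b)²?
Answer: 591*√546/7 ≈ 1972.8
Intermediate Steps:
w(b) = (2 + b)² (w(b) = (-1*(-2) + b)² = (2 + b)²)
f(j) = 1/(2*j)
g = 3*√546/14 (g = √((2 + 3)² + (½)/7) = √(5² + (½)*(⅐)) = √(25 + 1/14) = √(351/14) = 3*√546/14 ≈ 5.0071)
g*(-1*(-394)) = (3*√546/14)*(-1*(-394)) = (3*√546/14)*394 = 591*√546/7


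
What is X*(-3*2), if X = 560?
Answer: -3360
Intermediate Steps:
X*(-3*2) = 560*(-3*2) = 560*(-6) = -3360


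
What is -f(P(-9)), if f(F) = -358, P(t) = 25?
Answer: 358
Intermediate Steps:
-f(P(-9)) = -1*(-358) = 358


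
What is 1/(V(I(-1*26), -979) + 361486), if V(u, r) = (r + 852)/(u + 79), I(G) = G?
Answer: 53/19158631 ≈ 2.7664e-6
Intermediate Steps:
V(u, r) = (852 + r)/(79 + u)
1/(V(I(-1*26), -979) + 361486) = 1/((852 - 979)/(79 - 1*26) + 361486) = 1/(-127/(79 - 26) + 361486) = 1/(-127/53 + 361486) = 1/(19158631/53) = 53/19158631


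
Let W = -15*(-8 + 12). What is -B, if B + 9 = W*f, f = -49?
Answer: -2931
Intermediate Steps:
W = -60 (W = -15*4 = -60)
B = 2931 (B = -9 - 60*(-49) = -9 + 2940 = 2931)
-B = -1*2931 = -2931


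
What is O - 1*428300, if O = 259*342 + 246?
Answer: -339476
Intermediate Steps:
O = 88824 (O = 88578 + 246 = 88824)
O - 1*428300 = 88824 - 1*428300 = 88824 - 428300 = -339476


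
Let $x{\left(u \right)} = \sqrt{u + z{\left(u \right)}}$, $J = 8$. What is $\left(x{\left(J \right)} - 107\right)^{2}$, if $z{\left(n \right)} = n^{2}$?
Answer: $11521 - 1284 \sqrt{2} \approx 9705.2$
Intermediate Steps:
$x{\left(u \right)} = \sqrt{u + u^{2}}$
$\left(x{\left(J \right)} - 107\right)^{2} = \left(\sqrt{8 \left(1 + 8\right)} - 107\right)^{2} = \left(\sqrt{8 \cdot 9} - 107\right)^{2} = \left(\sqrt{72} - 107\right)^{2} = \left(6 \sqrt{2} - 107\right)^{2} = \left(-107 + 6 \sqrt{2}\right)^{2}$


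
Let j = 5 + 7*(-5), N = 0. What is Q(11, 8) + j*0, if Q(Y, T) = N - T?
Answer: -8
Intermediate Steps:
Q(Y, T) = -T (Q(Y, T) = 0 - T = -T)
j = -30 (j = 5 - 35 = -30)
Q(11, 8) + j*0 = -1*8 - 30*0 = -8 + 0 = -8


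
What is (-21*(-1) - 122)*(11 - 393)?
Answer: 38582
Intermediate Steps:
(-21*(-1) - 122)*(11 - 393) = (21 - 122)*(-382) = -101*(-382) = 38582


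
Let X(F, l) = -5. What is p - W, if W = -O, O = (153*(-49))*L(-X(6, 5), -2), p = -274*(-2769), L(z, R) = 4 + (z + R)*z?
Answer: 616263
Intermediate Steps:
L(z, R) = 4 + z*(R + z) (L(z, R) = 4 + (R + z)*z = 4 + z*(R + z))
p = 758706
O = -142443 (O = (153*(-49))*(4 + (-1*(-5))² - (-2)*(-5)) = -7497*(4 + 5² - 2*5) = -7497*(4 + 25 - 10) = -7497*19 = -142443)
W = 142443 (W = -1*(-142443) = 142443)
p - W = 758706 - 1*142443 = 758706 - 142443 = 616263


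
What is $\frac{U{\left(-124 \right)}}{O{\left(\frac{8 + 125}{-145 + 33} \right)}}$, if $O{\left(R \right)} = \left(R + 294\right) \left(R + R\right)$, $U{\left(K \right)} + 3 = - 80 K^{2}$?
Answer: $\frac{157450624}{89015} \approx 1768.8$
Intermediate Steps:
$U{\left(K \right)} = -3 - 80 K^{2}$
$O{\left(R \right)} = 2 R \left(294 + R\right)$ ($O{\left(R \right)} = \left(294 + R\right) 2 R = 2 R \left(294 + R\right)$)
$\frac{U{\left(-124 \right)}}{O{\left(\frac{8 + 125}{-145 + 33} \right)}} = \frac{-3 - 80 \left(-124\right)^{2}}{2 \frac{8 + 125}{-145 + 33} \left(294 + \frac{8 + 125}{-145 + 33}\right)} = \frac{-3 - 1230080}{2 \frac{133}{-112} \left(294 + \frac{133}{-112}\right)} = \frac{-3 - 1230080}{2 \cdot 133 \left(- \frac{1}{112}\right) \left(294 + 133 \left(- \frac{1}{112}\right)\right)} = - \frac{1230083}{2 \left(- \frac{19}{16}\right) \left(294 - \frac{19}{16}\right)} = - \frac{1230083}{2 \left(- \frac{19}{16}\right) \frac{4685}{16}} = - \frac{1230083}{- \frac{89015}{128}} = \left(-1230083\right) \left(- \frac{128}{89015}\right) = \frac{157450624}{89015}$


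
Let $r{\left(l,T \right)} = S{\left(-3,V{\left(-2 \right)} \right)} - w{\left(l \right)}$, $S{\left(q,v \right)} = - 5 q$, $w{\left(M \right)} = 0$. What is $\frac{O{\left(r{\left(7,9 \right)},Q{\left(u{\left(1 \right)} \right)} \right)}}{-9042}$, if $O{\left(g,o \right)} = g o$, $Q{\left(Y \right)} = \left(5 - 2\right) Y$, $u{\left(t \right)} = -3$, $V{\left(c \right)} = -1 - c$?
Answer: $\frac{45}{3014} \approx 0.01493$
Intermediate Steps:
$r{\left(l,T \right)} = 15$ ($r{\left(l,T \right)} = \left(-5\right) \left(-3\right) - 0 = 15 + 0 = 15$)
$Q{\left(Y \right)} = 3 Y$
$\frac{O{\left(r{\left(7,9 \right)},Q{\left(u{\left(1 \right)} \right)} \right)}}{-9042} = \frac{15 \cdot 3 \left(-3\right)}{-9042} = 15 \left(-9\right) \left(- \frac{1}{9042}\right) = \left(-135\right) \left(- \frac{1}{9042}\right) = \frac{45}{3014}$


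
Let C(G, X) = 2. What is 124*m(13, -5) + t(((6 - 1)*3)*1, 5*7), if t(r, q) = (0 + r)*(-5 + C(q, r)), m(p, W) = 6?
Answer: 699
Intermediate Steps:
t(r, q) = -3*r (t(r, q) = (0 + r)*(-5 + 2) = r*(-3) = -3*r)
124*m(13, -5) + t(((6 - 1)*3)*1, 5*7) = 124*6 - 3*(6 - 1)*3 = 744 - 3*5*3 = 744 - 45 = 699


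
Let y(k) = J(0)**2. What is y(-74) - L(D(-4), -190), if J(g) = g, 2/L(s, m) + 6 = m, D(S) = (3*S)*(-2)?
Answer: 1/98 ≈ 0.010204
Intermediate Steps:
D(S) = -6*S
L(s, m) = 2/(-6 + m)
y(k) = 0 (y(k) = 0**2 = 0)
y(-74) - L(D(-4), -190) = 0 - 2/(-6 - 190) = 0 - 2/(-196) = 0 - 2*(-1)/196 = 0 - 1*(-1/98) = 0 + 1/98 = 1/98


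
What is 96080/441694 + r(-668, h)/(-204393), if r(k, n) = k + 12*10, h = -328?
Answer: 9940063876/45139580871 ≈ 0.22021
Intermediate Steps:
r(k, n) = 120 + k (r(k, n) = k + 120 = 120 + k)
96080/441694 + r(-668, h)/(-204393) = 96080/441694 + (120 - 668)/(-204393) = 96080*(1/441694) - 548*(-1/204393) = 48040/220847 + 548/204393 = 9940063876/45139580871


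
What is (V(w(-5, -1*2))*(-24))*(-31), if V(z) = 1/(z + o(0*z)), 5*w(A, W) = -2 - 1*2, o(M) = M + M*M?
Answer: -930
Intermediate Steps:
o(M) = M + M²
w(A, W) = -⅘ (w(A, W) = (-2 - 1*2)/5 = (-2 - 2)/5 = (⅕)*(-4) = -⅘)
V(z) = 1/z (V(z) = 1/(z + (0*z)*(1 + 0*z)) = 1/(z + 0*(1 + 0)) = 1/(z + 0*1) = 1/(z + 0) = 1/z)
(V(w(-5, -1*2))*(-24))*(-31) = (-24/(-⅘))*(-31) = -5/4*(-24)*(-31) = 30*(-31) = -930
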